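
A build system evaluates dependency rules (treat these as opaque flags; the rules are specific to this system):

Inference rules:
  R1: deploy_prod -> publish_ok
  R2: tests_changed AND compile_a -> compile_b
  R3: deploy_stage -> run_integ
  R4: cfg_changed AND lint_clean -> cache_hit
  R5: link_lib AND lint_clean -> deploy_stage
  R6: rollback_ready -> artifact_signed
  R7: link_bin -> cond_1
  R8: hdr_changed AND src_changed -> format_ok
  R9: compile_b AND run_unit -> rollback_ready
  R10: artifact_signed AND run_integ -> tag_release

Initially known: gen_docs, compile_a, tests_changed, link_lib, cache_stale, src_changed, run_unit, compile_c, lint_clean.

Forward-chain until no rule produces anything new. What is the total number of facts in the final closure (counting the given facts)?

15

Round 1 fires R2, R5, giving compile_b, deploy_stage.
Round 2 fires R3, R9, giving run_integ, rollback_ready.
Round 3 fires R6, giving artifact_signed.
Round 4 fires R10, giving tag_release.
Closure: {artifact_signed, cache_stale, compile_a, compile_b, compile_c, deploy_stage, gen_docs, link_lib, lint_clean, rollback_ready, run_integ, run_unit, src_changed, tag_release, tests_changed} — 15 facts.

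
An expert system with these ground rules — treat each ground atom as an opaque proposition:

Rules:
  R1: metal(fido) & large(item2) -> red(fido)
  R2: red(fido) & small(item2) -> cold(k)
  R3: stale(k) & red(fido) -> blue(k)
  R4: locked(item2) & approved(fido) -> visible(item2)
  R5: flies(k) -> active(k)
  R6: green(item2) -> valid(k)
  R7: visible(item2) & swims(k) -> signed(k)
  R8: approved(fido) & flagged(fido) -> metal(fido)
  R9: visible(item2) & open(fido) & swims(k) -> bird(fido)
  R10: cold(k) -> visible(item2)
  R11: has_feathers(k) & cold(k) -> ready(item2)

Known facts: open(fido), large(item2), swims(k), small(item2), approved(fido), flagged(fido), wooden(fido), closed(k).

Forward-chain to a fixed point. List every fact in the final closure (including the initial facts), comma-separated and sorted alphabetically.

Round 1 — R8, derive metal(fido).
Round 2 — R1, derive red(fido).
Round 3 — R2, derive cold(k).
Round 4 — R10, derive visible(item2).
Round 5 — R7, R9, derive signed(k), bird(fido).

approved(fido), bird(fido), closed(k), cold(k), flagged(fido), large(item2), metal(fido), open(fido), red(fido), signed(k), small(item2), swims(k), visible(item2), wooden(fido)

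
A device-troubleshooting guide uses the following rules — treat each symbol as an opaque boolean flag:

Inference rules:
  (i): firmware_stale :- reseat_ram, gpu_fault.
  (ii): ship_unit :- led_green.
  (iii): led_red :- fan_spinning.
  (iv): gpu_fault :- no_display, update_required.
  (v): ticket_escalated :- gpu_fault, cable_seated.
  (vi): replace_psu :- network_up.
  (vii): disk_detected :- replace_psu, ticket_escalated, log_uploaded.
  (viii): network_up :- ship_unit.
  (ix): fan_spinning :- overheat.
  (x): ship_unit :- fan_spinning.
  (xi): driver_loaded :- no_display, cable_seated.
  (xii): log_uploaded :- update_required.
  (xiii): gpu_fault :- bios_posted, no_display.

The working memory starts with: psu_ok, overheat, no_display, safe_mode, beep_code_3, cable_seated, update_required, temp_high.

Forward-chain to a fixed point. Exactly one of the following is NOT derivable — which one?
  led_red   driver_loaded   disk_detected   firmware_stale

firmware_stale

Round 1: (iv) [gpu_fault :- no_display, update_required.]; (ix) [fan_spinning :- overheat.]; (xi) [driver_loaded :- no_display, cable_seated.]; (xii) [log_uploaded :- update_required.]. New: gpu_fault, fan_spinning, driver_loaded, log_uploaded.
Round 2: (iii) [led_red :- fan_spinning.]; (v) [ticket_escalated :- gpu_fault, cable_seated.]; (x) [ship_unit :- fan_spinning.]. New: led_red, ticket_escalated, ship_unit.
Round 3: (viii) [network_up :- ship_unit.]. New: network_up.
Round 4: (vi) [replace_psu :- network_up.]. New: replace_psu.
Round 5: (vii) [disk_detected :- replace_psu, ticket_escalated, log_uploaded.]. New: disk_detected.
Derived: led_red (round 2), driver_loaded (round 1), disk_detected (round 5). firmware_stale never appears in any round.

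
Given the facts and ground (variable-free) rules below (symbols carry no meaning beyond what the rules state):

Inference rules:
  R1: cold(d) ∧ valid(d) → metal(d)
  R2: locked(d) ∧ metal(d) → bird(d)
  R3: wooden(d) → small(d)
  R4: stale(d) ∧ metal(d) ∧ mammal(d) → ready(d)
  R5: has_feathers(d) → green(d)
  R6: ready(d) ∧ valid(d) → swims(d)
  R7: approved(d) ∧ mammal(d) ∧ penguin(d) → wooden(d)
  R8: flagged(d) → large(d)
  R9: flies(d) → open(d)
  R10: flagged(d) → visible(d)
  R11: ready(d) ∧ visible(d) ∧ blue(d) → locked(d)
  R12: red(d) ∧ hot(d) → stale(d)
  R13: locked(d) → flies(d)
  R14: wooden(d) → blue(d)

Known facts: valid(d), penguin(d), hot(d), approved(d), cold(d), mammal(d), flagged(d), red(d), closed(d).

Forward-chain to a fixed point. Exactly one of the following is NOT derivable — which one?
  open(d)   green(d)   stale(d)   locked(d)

Round 1 fires R1, R7, R8, R10, R12, giving metal(d), wooden(d), large(d), visible(d), stale(d).
Round 2 fires R3, R4, R14, giving small(d), ready(d), blue(d).
Round 3 fires R6, R11, giving swims(d), locked(d).
Round 4 fires R2, R13, giving bird(d), flies(d).
Round 5 fires R9, giving open(d).
Derived: stale(d) (round 1), open(d) (round 5), locked(d) (round 3). green(d) never appears in any round.

green(d)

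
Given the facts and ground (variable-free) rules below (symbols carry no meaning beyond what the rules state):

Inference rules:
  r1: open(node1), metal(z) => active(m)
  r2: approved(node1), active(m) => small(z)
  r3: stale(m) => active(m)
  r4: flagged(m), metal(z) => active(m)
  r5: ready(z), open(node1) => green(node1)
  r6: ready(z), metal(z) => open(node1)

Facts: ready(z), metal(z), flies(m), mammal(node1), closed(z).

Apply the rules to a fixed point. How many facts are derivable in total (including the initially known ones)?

8

Round 1 — r6, derive open(node1).
Round 2 — r1, r5, derive active(m), green(node1).
Closure: {active(m), closed(z), flies(m), green(node1), mammal(node1), metal(z), open(node1), ready(z)} — 8 facts.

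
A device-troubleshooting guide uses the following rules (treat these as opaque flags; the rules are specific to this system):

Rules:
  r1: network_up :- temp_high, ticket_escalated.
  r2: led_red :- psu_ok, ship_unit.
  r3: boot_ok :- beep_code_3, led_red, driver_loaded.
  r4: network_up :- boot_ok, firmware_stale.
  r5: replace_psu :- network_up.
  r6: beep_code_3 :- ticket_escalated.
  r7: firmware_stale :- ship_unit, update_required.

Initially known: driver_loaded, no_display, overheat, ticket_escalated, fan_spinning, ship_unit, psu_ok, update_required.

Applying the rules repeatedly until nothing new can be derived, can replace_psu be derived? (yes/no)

yes

Round 1: r2 [led_red :- psu_ok, ship_unit.]; r6 [beep_code_3 :- ticket_escalated.]; r7 [firmware_stale :- ship_unit, update_required.]. New: led_red, beep_code_3, firmware_stale.
Round 2: r3 [boot_ok :- beep_code_3, led_red, driver_loaded.]. New: boot_ok.
Round 3: r4 [network_up :- boot_ok, firmware_stale.]. New: network_up.
Round 4: r5 [replace_psu :- network_up.]. New: replace_psu.
replace_psu appears in round 4, so it is derivable.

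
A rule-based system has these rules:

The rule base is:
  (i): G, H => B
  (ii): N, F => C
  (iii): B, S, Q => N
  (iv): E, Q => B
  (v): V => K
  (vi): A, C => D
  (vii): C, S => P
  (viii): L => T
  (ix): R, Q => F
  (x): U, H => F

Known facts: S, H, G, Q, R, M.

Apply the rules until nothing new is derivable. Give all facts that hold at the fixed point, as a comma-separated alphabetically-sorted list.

B, C, F, G, H, M, N, P, Q, R, S

Round 1: (i) [G, H => B]; (ix) [R, Q => F]. New: B, F.
Round 2: (iii) [B, S, Q => N]. New: N.
Round 3: (ii) [N, F => C]. New: C.
Round 4: (vii) [C, S => P]. New: P.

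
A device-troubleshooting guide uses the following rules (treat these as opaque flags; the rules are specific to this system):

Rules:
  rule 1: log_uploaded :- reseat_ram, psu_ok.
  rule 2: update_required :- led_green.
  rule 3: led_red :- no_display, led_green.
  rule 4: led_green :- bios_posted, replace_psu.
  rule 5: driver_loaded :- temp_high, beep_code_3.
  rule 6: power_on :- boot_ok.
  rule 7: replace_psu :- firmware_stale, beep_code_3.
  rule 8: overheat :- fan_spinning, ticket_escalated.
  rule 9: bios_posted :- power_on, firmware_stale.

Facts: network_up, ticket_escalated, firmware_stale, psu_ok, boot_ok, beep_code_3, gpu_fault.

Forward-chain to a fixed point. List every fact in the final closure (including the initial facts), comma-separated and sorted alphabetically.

Round 1 fires rule 6, rule 7, giving power_on, replace_psu.
Round 2 fires rule 9, giving bios_posted.
Round 3 fires rule 4, giving led_green.
Round 4 fires rule 2, giving update_required.

beep_code_3, bios_posted, boot_ok, firmware_stale, gpu_fault, led_green, network_up, power_on, psu_ok, replace_psu, ticket_escalated, update_required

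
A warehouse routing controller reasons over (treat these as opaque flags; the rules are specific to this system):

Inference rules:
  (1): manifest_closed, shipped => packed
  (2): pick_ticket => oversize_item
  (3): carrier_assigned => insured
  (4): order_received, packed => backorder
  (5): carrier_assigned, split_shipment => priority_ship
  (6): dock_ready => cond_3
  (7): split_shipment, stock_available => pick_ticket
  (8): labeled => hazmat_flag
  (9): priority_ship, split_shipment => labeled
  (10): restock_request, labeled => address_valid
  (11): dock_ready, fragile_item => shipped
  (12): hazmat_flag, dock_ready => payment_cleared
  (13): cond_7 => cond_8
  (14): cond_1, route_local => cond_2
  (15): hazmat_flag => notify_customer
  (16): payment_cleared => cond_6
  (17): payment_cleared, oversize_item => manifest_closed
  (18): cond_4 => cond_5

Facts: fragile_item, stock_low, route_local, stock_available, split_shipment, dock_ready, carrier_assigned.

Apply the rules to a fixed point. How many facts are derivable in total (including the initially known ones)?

Round 1 fires (3), (5), (6), (7), (11), giving insured, priority_ship, cond_3, pick_ticket, shipped.
Round 2 fires (2), (9), giving oversize_item, labeled.
Round 3 fires (8), giving hazmat_flag.
Round 4 fires (12), (15), giving payment_cleared, notify_customer.
Round 5 fires (16), (17), giving cond_6, manifest_closed.
Round 6 fires (1), giving packed.
Closure: {carrier_assigned, cond_3, cond_6, dock_ready, fragile_item, hazmat_flag, insured, labeled, manifest_closed, notify_customer, oversize_item, packed, payment_cleared, pick_ticket, priority_ship, route_local, shipped, split_shipment, stock_available, stock_low} — 20 facts.

20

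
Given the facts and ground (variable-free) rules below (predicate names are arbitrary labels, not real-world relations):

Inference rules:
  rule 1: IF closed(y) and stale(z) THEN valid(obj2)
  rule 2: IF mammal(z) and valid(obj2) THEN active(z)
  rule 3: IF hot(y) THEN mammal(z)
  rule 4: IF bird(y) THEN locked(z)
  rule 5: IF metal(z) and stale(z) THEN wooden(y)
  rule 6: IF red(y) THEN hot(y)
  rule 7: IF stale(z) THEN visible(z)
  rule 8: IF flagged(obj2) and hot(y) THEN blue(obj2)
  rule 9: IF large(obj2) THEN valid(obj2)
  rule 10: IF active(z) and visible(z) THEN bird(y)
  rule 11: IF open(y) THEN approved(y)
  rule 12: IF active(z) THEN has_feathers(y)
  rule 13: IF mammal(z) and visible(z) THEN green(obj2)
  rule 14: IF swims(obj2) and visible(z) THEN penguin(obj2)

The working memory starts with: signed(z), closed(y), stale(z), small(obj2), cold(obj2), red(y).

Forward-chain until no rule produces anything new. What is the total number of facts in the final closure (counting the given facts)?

Round 1: rule 1 [IF closed(y) and stale(z) THEN valid(obj2)]; rule 6 [IF red(y) THEN hot(y)]; rule 7 [IF stale(z) THEN visible(z)]. New: valid(obj2), hot(y), visible(z).
Round 2: rule 3 [IF hot(y) THEN mammal(z)]. New: mammal(z).
Round 3: rule 2 [IF mammal(z) and valid(obj2) THEN active(z)]; rule 13 [IF mammal(z) and visible(z) THEN green(obj2)]. New: active(z), green(obj2).
Round 4: rule 10 [IF active(z) and visible(z) THEN bird(y)]; rule 12 [IF active(z) THEN has_feathers(y)]. New: bird(y), has_feathers(y).
Round 5: rule 4 [IF bird(y) THEN locked(z)]. New: locked(z).
Closure: {active(z), bird(y), closed(y), cold(obj2), green(obj2), has_feathers(y), hot(y), locked(z), mammal(z), red(y), signed(z), small(obj2), stale(z), valid(obj2), visible(z)} — 15 facts.

15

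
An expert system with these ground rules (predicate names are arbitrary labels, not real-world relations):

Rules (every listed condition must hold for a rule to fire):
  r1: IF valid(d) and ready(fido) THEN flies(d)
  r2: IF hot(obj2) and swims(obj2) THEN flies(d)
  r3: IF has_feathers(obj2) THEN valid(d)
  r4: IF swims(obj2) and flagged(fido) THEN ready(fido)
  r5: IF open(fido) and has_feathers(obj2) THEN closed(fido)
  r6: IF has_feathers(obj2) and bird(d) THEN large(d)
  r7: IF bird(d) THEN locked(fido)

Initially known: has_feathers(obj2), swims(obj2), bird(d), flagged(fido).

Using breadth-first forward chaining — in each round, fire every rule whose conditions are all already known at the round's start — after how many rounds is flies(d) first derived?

2

Round 1 — r3, r4, r6, r7, derive valid(d), ready(fido), large(d), locked(fido).
Round 2 — r1, derive flies(d).
flies(d) first appears in round 2.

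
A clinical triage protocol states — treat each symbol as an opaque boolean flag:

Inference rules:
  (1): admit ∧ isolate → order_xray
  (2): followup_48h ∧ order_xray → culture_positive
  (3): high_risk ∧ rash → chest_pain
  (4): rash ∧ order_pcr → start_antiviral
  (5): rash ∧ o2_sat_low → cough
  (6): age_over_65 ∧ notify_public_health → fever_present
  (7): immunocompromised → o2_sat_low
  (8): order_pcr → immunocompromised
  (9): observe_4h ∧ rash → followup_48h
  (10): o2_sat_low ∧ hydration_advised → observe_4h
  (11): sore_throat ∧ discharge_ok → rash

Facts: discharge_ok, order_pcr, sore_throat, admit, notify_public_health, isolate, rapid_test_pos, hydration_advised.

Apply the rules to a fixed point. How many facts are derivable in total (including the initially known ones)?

17

Round 1 fires (1), (8), (11), giving order_xray, immunocompromised, rash.
Round 2 fires (4), (7), giving start_antiviral, o2_sat_low.
Round 3 fires (5), (10), giving cough, observe_4h.
Round 4 fires (9), giving followup_48h.
Round 5 fires (2), giving culture_positive.
Closure: {admit, cough, culture_positive, discharge_ok, followup_48h, hydration_advised, immunocompromised, isolate, notify_public_health, o2_sat_low, observe_4h, order_pcr, order_xray, rapid_test_pos, rash, sore_throat, start_antiviral} — 17 facts.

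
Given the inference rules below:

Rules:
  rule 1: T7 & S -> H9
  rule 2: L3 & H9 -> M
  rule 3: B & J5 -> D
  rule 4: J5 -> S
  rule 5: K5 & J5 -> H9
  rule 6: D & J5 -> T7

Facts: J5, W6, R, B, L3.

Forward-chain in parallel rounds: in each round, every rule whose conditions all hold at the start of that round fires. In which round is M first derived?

4

Round 1: rule 3 [B & J5 -> D]; rule 4 [J5 -> S]. New: D, S.
Round 2: rule 6 [D & J5 -> T7]. New: T7.
Round 3: rule 1 [T7 & S -> H9]. New: H9.
Round 4: rule 2 [L3 & H9 -> M]. New: M.
M first appears in round 4.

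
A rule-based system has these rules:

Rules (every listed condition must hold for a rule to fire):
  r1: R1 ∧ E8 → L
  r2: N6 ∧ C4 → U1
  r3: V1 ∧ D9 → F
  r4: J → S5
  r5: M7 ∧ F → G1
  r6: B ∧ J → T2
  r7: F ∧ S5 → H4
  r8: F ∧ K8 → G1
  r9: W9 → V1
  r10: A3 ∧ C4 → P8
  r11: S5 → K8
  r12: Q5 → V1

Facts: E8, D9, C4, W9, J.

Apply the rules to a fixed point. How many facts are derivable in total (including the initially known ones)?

[1] r4 [J → S5]; r9 [W9 → V1]. ⇒ new: S5, V1.
[2] r3 [V1 ∧ D9 → F]; r11 [S5 → K8]. ⇒ new: F, K8.
[3] r7 [F ∧ S5 → H4]; r8 [F ∧ K8 → G1]. ⇒ new: H4, G1.
Closure: {C4, D9, E8, F, G1, H4, J, K8, S5, V1, W9} — 11 facts.

11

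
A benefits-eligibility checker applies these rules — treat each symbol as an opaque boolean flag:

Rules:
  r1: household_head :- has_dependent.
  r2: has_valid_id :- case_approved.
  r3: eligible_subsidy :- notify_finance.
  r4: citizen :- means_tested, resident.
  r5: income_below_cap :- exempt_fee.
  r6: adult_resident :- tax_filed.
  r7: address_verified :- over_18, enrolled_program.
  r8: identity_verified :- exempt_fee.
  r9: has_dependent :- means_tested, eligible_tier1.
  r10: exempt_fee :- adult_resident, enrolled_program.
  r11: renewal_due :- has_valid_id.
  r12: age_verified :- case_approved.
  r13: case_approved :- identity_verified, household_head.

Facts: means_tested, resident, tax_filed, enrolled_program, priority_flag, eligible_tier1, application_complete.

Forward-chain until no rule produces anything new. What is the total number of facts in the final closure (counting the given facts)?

18

[1] r4 [citizen :- means_tested, resident.]; r6 [adult_resident :- tax_filed.]; r9 [has_dependent :- means_tested, eligible_tier1.]. ⇒ new: citizen, adult_resident, has_dependent.
[2] r1 [household_head :- has_dependent.]; r10 [exempt_fee :- adult_resident, enrolled_program.]. ⇒ new: household_head, exempt_fee.
[3] r5 [income_below_cap :- exempt_fee.]; r8 [identity_verified :- exempt_fee.]. ⇒ new: income_below_cap, identity_verified.
[4] r13 [case_approved :- identity_verified, household_head.]. ⇒ new: case_approved.
[5] r2 [has_valid_id :- case_approved.]; r12 [age_verified :- case_approved.]. ⇒ new: has_valid_id, age_verified.
[6] r11 [renewal_due :- has_valid_id.]. ⇒ new: renewal_due.
Closure: {adult_resident, age_verified, application_complete, case_approved, citizen, eligible_tier1, enrolled_program, exempt_fee, has_dependent, has_valid_id, household_head, identity_verified, income_below_cap, means_tested, priority_flag, renewal_due, resident, tax_filed} — 18 facts.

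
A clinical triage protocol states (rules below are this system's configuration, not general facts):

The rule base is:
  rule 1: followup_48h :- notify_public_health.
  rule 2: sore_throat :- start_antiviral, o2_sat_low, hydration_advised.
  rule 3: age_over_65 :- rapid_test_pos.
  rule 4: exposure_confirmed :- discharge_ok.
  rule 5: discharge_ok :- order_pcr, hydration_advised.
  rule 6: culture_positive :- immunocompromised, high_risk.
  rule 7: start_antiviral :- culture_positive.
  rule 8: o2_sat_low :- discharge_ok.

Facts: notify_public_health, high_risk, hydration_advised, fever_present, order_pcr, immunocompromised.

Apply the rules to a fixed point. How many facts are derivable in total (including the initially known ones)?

13

Round 1 — rule 1, rule 5, rule 6, derive followup_48h, discharge_ok, culture_positive.
Round 2 — rule 4, rule 7, rule 8, derive exposure_confirmed, start_antiviral, o2_sat_low.
Round 3 — rule 2, derive sore_throat.
Closure: {culture_positive, discharge_ok, exposure_confirmed, fever_present, followup_48h, high_risk, hydration_advised, immunocompromised, notify_public_health, o2_sat_low, order_pcr, sore_throat, start_antiviral} — 13 facts.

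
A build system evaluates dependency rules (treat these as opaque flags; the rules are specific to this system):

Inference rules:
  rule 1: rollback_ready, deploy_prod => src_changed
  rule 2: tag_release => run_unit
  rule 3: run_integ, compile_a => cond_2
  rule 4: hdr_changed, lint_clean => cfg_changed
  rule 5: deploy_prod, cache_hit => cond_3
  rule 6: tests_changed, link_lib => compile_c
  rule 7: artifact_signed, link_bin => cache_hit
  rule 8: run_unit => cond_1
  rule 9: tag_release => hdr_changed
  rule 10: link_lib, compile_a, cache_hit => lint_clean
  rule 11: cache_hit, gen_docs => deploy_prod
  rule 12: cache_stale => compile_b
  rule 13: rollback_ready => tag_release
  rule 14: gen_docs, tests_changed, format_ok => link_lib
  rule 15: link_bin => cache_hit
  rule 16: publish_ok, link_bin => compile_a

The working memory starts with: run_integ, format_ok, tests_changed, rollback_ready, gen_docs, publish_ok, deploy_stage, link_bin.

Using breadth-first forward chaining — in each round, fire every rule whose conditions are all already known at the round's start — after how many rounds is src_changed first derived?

Round 1: rule 13 [rollback_ready => tag_release]; rule 14 [gen_docs, tests_changed, format_ok => link_lib]; rule 15 [link_bin => cache_hit]; rule 16 [publish_ok, link_bin => compile_a]. New: tag_release, link_lib, cache_hit, compile_a.
Round 2: rule 2 [tag_release => run_unit]; rule 3 [run_integ, compile_a => cond_2]; rule 6 [tests_changed, link_lib => compile_c]; rule 9 [tag_release => hdr_changed]; rule 10 [link_lib, compile_a, cache_hit => lint_clean]; rule 11 [cache_hit, gen_docs => deploy_prod]. New: run_unit, cond_2, compile_c, hdr_changed, lint_clean, deploy_prod.
Round 3: rule 1 [rollback_ready, deploy_prod => src_changed]; rule 4 [hdr_changed, lint_clean => cfg_changed]; rule 5 [deploy_prod, cache_hit => cond_3]; rule 8 [run_unit => cond_1]. New: src_changed, cfg_changed, cond_3, cond_1.
src_changed first appears in round 3.

3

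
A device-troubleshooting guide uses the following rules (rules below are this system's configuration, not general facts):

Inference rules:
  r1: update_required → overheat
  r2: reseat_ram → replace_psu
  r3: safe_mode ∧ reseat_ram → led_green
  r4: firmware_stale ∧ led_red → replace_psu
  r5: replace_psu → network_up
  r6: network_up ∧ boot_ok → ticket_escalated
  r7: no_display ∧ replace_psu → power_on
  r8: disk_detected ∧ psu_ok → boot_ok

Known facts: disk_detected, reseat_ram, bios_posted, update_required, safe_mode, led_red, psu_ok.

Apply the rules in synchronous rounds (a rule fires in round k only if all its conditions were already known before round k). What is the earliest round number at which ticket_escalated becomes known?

Round 1: r1 [update_required → overheat]; r2 [reseat_ram → replace_psu]; r3 [safe_mode ∧ reseat_ram → led_green]; r8 [disk_detected ∧ psu_ok → boot_ok]. Adds overheat, replace_psu, led_green, boot_ok.
Round 2: r5 [replace_psu → network_up]. Adds network_up.
Round 3: r6 [network_up ∧ boot_ok → ticket_escalated]. Adds ticket_escalated.
ticket_escalated first appears in round 3.

3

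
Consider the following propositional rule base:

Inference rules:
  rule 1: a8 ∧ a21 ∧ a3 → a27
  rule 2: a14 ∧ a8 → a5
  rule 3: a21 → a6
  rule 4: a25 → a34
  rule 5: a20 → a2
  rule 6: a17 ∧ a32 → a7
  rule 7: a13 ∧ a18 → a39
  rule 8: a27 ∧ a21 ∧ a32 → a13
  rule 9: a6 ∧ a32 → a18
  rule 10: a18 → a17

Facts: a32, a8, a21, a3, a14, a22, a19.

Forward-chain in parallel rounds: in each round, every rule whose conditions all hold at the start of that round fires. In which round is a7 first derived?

4

Round 1: rule 1 [a8 ∧ a21 ∧ a3 → a27]; rule 2 [a14 ∧ a8 → a5]; rule 3 [a21 → a6]. New: a27, a5, a6.
Round 2: rule 8 [a27 ∧ a21 ∧ a32 → a13]; rule 9 [a6 ∧ a32 → a18]. New: a13, a18.
Round 3: rule 7 [a13 ∧ a18 → a39]; rule 10 [a18 → a17]. New: a39, a17.
Round 4: rule 6 [a17 ∧ a32 → a7]. New: a7.
a7 first appears in round 4.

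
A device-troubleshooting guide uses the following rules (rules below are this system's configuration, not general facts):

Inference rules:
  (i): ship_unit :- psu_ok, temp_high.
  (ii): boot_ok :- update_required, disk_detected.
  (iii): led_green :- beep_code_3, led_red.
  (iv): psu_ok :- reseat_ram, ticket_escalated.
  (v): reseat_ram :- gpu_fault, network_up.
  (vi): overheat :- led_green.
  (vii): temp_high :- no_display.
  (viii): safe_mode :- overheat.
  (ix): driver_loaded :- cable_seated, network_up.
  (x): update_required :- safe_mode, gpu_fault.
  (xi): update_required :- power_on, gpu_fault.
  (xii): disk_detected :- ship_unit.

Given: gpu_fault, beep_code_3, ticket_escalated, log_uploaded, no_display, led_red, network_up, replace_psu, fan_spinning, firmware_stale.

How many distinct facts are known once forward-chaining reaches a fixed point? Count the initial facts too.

[1] (iii) [led_green :- beep_code_3, led_red.]; (v) [reseat_ram :- gpu_fault, network_up.]; (vii) [temp_high :- no_display.]. ⇒ new: led_green, reseat_ram, temp_high.
[2] (iv) [psu_ok :- reseat_ram, ticket_escalated.]; (vi) [overheat :- led_green.]. ⇒ new: psu_ok, overheat.
[3] (i) [ship_unit :- psu_ok, temp_high.]; (viii) [safe_mode :- overheat.]. ⇒ new: ship_unit, safe_mode.
[4] (x) [update_required :- safe_mode, gpu_fault.]; (xii) [disk_detected :- ship_unit.]. ⇒ new: update_required, disk_detected.
[5] (ii) [boot_ok :- update_required, disk_detected.]. ⇒ new: boot_ok.
Closure: {beep_code_3, boot_ok, disk_detected, fan_spinning, firmware_stale, gpu_fault, led_green, led_red, log_uploaded, network_up, no_display, overheat, psu_ok, replace_psu, reseat_ram, safe_mode, ship_unit, temp_high, ticket_escalated, update_required} — 20 facts.

20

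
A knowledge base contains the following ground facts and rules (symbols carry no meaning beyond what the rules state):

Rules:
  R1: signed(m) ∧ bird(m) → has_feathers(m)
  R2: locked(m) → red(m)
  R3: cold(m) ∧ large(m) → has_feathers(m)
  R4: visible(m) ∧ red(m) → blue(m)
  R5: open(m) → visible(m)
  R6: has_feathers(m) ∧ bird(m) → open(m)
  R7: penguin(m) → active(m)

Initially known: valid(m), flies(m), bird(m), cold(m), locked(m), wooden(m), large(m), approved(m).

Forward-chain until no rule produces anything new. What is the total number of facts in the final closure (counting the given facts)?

Round 1: R2 [locked(m) → red(m)]; R3 [cold(m) ∧ large(m) → has_feathers(m)]. Adds red(m), has_feathers(m).
Round 2: R6 [has_feathers(m) ∧ bird(m) → open(m)]. Adds open(m).
Round 3: R5 [open(m) → visible(m)]. Adds visible(m).
Round 4: R4 [visible(m) ∧ red(m) → blue(m)]. Adds blue(m).
Closure: {approved(m), bird(m), blue(m), cold(m), flies(m), has_feathers(m), large(m), locked(m), open(m), red(m), valid(m), visible(m), wooden(m)} — 13 facts.

13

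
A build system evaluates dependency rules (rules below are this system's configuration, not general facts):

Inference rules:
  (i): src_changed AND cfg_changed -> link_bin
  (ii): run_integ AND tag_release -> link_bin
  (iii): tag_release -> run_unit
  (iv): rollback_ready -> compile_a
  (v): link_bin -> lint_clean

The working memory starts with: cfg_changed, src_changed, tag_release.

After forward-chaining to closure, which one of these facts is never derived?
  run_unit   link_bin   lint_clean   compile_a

compile_a

[1] (i) [src_changed AND cfg_changed -> link_bin]; (iii) [tag_release -> run_unit]. ⇒ new: link_bin, run_unit.
[2] (v) [link_bin -> lint_clean]. ⇒ new: lint_clean.
Derived: lint_clean (round 2), run_unit (round 1), link_bin (round 1). compile_a never appears in any round.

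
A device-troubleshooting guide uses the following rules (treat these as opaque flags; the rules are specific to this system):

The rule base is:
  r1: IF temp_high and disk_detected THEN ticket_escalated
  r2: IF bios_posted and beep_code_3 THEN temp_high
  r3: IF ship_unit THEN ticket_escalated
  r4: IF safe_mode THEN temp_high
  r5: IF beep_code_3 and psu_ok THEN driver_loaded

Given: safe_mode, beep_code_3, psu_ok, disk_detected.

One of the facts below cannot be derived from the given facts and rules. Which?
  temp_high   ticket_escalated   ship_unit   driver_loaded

ship_unit

Round 1: r4 [IF safe_mode THEN temp_high]; r5 [IF beep_code_3 and psu_ok THEN driver_loaded]. Adds temp_high, driver_loaded.
Round 2: r1 [IF temp_high and disk_detected THEN ticket_escalated]. Adds ticket_escalated.
Derived: ticket_escalated (round 2), driver_loaded (round 1), temp_high (round 1). ship_unit never appears in any round.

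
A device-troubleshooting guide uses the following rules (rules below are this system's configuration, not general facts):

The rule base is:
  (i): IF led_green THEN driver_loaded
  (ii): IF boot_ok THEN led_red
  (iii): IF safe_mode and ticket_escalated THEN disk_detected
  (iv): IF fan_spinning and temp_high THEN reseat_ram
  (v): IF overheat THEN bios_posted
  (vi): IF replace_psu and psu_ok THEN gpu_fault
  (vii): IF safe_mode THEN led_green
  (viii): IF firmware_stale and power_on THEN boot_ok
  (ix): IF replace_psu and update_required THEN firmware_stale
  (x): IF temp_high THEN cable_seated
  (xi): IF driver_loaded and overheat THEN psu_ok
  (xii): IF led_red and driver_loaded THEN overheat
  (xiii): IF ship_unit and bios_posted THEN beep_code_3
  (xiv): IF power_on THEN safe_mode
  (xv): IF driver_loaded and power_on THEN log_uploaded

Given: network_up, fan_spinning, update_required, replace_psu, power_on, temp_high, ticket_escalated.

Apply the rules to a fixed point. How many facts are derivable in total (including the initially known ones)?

21

Round 1 — (iv), (ix), (x), (xiv), derive reseat_ram, firmware_stale, cable_seated, safe_mode.
Round 2 — (iii), (vii), (viii), derive disk_detected, led_green, boot_ok.
Round 3 — (i), (ii), derive driver_loaded, led_red.
Round 4 — (xii), (xv), derive overheat, log_uploaded.
Round 5 — (v), (xi), derive bios_posted, psu_ok.
Round 6 — (vi), derive gpu_fault.
Closure: {bios_posted, boot_ok, cable_seated, disk_detected, driver_loaded, fan_spinning, firmware_stale, gpu_fault, led_green, led_red, log_uploaded, network_up, overheat, power_on, psu_ok, replace_psu, reseat_ram, safe_mode, temp_high, ticket_escalated, update_required} — 21 facts.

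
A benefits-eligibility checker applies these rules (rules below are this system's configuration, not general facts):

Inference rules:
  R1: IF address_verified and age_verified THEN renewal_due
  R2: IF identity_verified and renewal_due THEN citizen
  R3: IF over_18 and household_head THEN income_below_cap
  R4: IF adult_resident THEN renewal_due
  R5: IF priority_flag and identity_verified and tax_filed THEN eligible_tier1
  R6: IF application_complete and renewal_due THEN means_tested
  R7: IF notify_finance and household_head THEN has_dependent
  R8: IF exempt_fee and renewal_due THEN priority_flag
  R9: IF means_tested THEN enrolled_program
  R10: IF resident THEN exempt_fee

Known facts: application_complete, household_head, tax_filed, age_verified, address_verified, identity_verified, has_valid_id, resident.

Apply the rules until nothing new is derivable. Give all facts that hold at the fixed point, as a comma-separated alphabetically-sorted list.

address_verified, age_verified, application_complete, citizen, eligible_tier1, enrolled_program, exempt_fee, has_valid_id, household_head, identity_verified, means_tested, priority_flag, renewal_due, resident, tax_filed

[1] R1 [IF address_verified and age_verified THEN renewal_due]; R10 [IF resident THEN exempt_fee]. ⇒ new: renewal_due, exempt_fee.
[2] R2 [IF identity_verified and renewal_due THEN citizen]; R6 [IF application_complete and renewal_due THEN means_tested]; R8 [IF exempt_fee and renewal_due THEN priority_flag]. ⇒ new: citizen, means_tested, priority_flag.
[3] R5 [IF priority_flag and identity_verified and tax_filed THEN eligible_tier1]; R9 [IF means_tested THEN enrolled_program]. ⇒ new: eligible_tier1, enrolled_program.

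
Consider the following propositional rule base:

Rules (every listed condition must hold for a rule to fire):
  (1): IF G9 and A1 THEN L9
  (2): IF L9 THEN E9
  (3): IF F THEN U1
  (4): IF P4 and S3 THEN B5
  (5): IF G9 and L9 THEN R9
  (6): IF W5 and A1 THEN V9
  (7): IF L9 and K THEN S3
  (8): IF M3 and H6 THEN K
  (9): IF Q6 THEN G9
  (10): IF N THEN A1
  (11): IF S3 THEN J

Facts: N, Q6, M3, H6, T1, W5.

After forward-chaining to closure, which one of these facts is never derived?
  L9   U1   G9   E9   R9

Round 1: (8) [IF M3 and H6 THEN K]; (9) [IF Q6 THEN G9]; (10) [IF N THEN A1]. Adds K, G9, A1.
Round 2: (1) [IF G9 and A1 THEN L9]; (6) [IF W5 and A1 THEN V9]. Adds L9, V9.
Round 3: (2) [IF L9 THEN E9]; (5) [IF G9 and L9 THEN R9]; (7) [IF L9 and K THEN S3]. Adds E9, R9, S3.
Round 4: (11) [IF S3 THEN J]. Adds J.
Derived: E9 (round 3), L9 (round 2), R9 (round 3), G9 (round 1). U1 never appears in any round.

U1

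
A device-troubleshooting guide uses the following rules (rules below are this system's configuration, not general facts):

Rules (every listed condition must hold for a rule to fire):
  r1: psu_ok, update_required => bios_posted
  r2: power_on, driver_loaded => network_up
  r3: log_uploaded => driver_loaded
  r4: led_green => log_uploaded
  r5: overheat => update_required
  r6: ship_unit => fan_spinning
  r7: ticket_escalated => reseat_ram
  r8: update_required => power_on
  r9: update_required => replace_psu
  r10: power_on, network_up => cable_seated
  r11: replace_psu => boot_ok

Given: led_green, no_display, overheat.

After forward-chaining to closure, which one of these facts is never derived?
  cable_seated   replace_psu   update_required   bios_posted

Round 1 — r4, r5, derive log_uploaded, update_required.
Round 2 — r3, r8, r9, derive driver_loaded, power_on, replace_psu.
Round 3 — r2, r11, derive network_up, boot_ok.
Round 4 — r10, derive cable_seated.
Derived: update_required (round 1), replace_psu (round 2), cable_seated (round 4). bios_posted never appears in any round.

bios_posted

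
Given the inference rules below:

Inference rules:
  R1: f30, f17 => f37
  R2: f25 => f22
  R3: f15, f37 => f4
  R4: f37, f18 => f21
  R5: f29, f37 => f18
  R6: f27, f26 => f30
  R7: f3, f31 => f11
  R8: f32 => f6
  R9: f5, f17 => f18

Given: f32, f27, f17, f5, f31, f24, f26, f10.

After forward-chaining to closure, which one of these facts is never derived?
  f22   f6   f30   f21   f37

Round 1 — R6, R8, R9, derive f30, f6, f18.
Round 2 — R1, derive f37.
Round 3 — R4, derive f21.
Derived: f6 (round 1), f30 (round 1), f37 (round 2), f21 (round 3). f22 never appears in any round.

f22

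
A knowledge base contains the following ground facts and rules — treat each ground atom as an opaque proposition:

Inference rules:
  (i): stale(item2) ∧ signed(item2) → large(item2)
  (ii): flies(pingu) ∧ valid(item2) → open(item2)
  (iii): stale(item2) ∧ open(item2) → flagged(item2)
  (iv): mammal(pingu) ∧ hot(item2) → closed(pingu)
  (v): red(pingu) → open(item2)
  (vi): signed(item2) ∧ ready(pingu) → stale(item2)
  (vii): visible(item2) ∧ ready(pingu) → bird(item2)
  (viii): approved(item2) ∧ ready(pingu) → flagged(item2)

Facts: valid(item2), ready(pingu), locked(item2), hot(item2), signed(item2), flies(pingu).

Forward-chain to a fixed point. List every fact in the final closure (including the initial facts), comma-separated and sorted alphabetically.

Round 1: (ii) [flies(pingu) ∧ valid(item2) → open(item2)]; (vi) [signed(item2) ∧ ready(pingu) → stale(item2)]. Adds open(item2), stale(item2).
Round 2: (i) [stale(item2) ∧ signed(item2) → large(item2)]; (iii) [stale(item2) ∧ open(item2) → flagged(item2)]. Adds large(item2), flagged(item2).

flagged(item2), flies(pingu), hot(item2), large(item2), locked(item2), open(item2), ready(pingu), signed(item2), stale(item2), valid(item2)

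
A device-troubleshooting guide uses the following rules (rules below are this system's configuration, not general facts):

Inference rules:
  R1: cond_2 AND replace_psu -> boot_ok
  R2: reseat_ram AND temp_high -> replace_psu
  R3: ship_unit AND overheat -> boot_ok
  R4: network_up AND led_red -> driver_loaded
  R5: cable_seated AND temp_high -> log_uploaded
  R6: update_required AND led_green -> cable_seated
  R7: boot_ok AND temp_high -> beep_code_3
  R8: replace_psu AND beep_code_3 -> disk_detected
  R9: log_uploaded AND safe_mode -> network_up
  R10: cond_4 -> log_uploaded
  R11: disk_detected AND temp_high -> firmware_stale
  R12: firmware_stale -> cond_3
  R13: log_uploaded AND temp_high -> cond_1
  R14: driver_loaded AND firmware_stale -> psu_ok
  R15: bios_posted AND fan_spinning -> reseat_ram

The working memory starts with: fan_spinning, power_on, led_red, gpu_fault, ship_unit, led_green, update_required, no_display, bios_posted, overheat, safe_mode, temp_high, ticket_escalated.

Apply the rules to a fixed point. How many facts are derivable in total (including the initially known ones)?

Round 1: R3 [ship_unit AND overheat -> boot_ok]; R6 [update_required AND led_green -> cable_seated]; R15 [bios_posted AND fan_spinning -> reseat_ram]. Adds boot_ok, cable_seated, reseat_ram.
Round 2: R2 [reseat_ram AND temp_high -> replace_psu]; R5 [cable_seated AND temp_high -> log_uploaded]; R7 [boot_ok AND temp_high -> beep_code_3]. Adds replace_psu, log_uploaded, beep_code_3.
Round 3: R8 [replace_psu AND beep_code_3 -> disk_detected]; R9 [log_uploaded AND safe_mode -> network_up]; R13 [log_uploaded AND temp_high -> cond_1]. Adds disk_detected, network_up, cond_1.
Round 4: R4 [network_up AND led_red -> driver_loaded]; R11 [disk_detected AND temp_high -> firmware_stale]. Adds driver_loaded, firmware_stale.
Round 5: R12 [firmware_stale -> cond_3]; R14 [driver_loaded AND firmware_stale -> psu_ok]. Adds cond_3, psu_ok.
Closure: {beep_code_3, bios_posted, boot_ok, cable_seated, cond_1, cond_3, disk_detected, driver_loaded, fan_spinning, firmware_stale, gpu_fault, led_green, led_red, log_uploaded, network_up, no_display, overheat, power_on, psu_ok, replace_psu, reseat_ram, safe_mode, ship_unit, temp_high, ticket_escalated, update_required} — 26 facts.

26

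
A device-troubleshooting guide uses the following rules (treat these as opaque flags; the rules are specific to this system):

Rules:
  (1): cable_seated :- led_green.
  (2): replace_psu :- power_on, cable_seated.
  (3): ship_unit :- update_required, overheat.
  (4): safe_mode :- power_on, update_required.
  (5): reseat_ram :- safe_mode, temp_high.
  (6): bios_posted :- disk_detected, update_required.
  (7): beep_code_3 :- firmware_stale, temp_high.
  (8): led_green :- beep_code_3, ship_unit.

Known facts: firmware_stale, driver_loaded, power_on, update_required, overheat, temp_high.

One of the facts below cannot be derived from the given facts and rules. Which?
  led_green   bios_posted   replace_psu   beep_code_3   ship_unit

[1] (3) [ship_unit :- update_required, overheat.]; (4) [safe_mode :- power_on, update_required.]; (7) [beep_code_3 :- firmware_stale, temp_high.]. ⇒ new: ship_unit, safe_mode, beep_code_3.
[2] (5) [reseat_ram :- safe_mode, temp_high.]; (8) [led_green :- beep_code_3, ship_unit.]. ⇒ new: reseat_ram, led_green.
[3] (1) [cable_seated :- led_green.]. ⇒ new: cable_seated.
[4] (2) [replace_psu :- power_on, cable_seated.]. ⇒ new: replace_psu.
Derived: replace_psu (round 4), ship_unit (round 1), beep_code_3 (round 1), led_green (round 2). bios_posted never appears in any round.

bios_posted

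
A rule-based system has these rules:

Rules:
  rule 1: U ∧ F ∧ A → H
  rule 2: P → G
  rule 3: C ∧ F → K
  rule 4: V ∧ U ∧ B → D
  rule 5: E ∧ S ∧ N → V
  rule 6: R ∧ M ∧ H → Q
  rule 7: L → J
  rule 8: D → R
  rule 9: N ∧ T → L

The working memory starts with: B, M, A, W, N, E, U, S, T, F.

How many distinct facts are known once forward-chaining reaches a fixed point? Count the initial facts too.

Round 1 fires rule 1, rule 5, rule 9, giving H, V, L.
Round 2 fires rule 4, rule 7, giving D, J.
Round 3 fires rule 8, giving R.
Round 4 fires rule 6, giving Q.
Closure: {A, B, D, E, F, H, J, L, M, N, Q, R, S, T, U, V, W} — 17 facts.

17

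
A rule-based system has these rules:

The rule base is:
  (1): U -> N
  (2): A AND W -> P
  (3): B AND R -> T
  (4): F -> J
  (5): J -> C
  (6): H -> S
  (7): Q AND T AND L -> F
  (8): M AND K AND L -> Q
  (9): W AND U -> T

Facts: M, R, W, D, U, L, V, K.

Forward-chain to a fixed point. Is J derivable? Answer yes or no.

yes

Round 1: (1) [U -> N]; (8) [M AND K AND L -> Q]; (9) [W AND U -> T]. Adds N, Q, T.
Round 2: (7) [Q AND T AND L -> F]. Adds F.
Round 3: (4) [F -> J]. Adds J.
Round 4: (5) [J -> C]. Adds C.
J appears in round 3, so it is derivable.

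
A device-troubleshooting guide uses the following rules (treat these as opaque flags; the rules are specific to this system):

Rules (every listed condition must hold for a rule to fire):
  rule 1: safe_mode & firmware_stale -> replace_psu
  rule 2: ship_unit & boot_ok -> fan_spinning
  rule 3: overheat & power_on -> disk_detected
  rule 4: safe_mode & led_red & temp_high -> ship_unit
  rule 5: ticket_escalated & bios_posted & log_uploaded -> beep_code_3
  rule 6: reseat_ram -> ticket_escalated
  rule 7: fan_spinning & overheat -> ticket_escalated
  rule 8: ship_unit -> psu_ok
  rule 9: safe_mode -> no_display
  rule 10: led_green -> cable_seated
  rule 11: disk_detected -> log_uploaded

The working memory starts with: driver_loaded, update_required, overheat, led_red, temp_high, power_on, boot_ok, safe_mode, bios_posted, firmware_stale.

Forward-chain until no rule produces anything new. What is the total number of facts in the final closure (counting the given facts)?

[1] rule 1 [safe_mode & firmware_stale -> replace_psu]; rule 3 [overheat & power_on -> disk_detected]; rule 4 [safe_mode & led_red & temp_high -> ship_unit]; rule 9 [safe_mode -> no_display]. ⇒ new: replace_psu, disk_detected, ship_unit, no_display.
[2] rule 2 [ship_unit & boot_ok -> fan_spinning]; rule 8 [ship_unit -> psu_ok]; rule 11 [disk_detected -> log_uploaded]. ⇒ new: fan_spinning, psu_ok, log_uploaded.
[3] rule 7 [fan_spinning & overheat -> ticket_escalated]. ⇒ new: ticket_escalated.
[4] rule 5 [ticket_escalated & bios_posted & log_uploaded -> beep_code_3]. ⇒ new: beep_code_3.
Closure: {beep_code_3, bios_posted, boot_ok, disk_detected, driver_loaded, fan_spinning, firmware_stale, led_red, log_uploaded, no_display, overheat, power_on, psu_ok, replace_psu, safe_mode, ship_unit, temp_high, ticket_escalated, update_required} — 19 facts.

19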